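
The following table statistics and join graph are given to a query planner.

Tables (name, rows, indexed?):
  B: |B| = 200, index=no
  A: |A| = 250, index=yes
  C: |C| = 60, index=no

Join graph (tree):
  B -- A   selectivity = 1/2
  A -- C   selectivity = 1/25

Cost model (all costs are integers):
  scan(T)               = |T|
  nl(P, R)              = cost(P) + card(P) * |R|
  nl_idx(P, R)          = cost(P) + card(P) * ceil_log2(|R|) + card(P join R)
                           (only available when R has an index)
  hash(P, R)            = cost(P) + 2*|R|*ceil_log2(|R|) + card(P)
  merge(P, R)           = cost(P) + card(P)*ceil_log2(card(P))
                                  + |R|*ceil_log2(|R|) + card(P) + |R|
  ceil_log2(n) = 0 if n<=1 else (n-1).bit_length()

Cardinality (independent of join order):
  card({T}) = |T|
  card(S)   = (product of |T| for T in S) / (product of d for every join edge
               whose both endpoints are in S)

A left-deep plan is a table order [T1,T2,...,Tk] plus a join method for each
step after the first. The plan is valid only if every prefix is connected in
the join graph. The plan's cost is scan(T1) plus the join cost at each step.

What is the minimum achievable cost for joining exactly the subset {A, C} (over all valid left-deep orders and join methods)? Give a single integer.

1140

Selinger DP over subsets of {A,C}:
  {A}: scan cost=250, card=250
  {C}: scan cost=60, card=60
  {AC}: card=600; try (A,nl_idx)→1140, (C,hash)→1220, (A,merge)→2730, (C,merge)→2920, (A,hash)→4120, (A,nl)→15060 …(+1); best=1140 via (A,nl_idx)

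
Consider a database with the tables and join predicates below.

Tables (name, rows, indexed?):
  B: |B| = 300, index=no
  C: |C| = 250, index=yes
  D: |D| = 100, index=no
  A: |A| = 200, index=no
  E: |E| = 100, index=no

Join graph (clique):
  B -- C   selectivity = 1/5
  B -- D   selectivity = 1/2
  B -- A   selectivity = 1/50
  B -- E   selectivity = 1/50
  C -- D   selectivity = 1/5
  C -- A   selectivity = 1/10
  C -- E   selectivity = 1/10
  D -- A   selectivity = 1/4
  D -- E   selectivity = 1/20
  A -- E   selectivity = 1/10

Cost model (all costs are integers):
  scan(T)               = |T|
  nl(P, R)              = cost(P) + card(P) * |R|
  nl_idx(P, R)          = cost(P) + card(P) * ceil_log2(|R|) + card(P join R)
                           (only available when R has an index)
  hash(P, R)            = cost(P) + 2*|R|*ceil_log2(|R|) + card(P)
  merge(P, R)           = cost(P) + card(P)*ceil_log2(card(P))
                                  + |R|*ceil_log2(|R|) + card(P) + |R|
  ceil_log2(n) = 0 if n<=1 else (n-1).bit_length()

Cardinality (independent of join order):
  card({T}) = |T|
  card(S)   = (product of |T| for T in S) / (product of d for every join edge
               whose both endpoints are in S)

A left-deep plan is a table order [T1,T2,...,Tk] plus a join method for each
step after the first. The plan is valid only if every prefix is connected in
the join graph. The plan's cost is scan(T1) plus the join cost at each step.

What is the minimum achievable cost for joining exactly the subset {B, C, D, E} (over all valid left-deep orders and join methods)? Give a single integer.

9500

Selinger DP over subsets of {B,C,D,E}:
  {B}: scan cost=300, card=300
  {C}: scan cost=250, card=250
  {D}: scan cost=100, card=100
  {E}: scan cost=100, card=100
  {BC}: card=15000; try (C,hash)→4600, (B,merge)→5500, (C,merge)→5550, (B,hash)→5900, (C,nl_idx)→17700, (B,nl)→75250 …(+1); best=4600 via (C,hash)
  {BD}: card=15000; try (D,hash)→2000, (B,merge)→3900, (D,merge)→4100, (B,hash)→5600, (B,nl)→30100, (D,nl)→30300; best=2000 via (D,hash)
  {BE}: card=600; try (E,hash)→2000, (B,merge)→3900, (E,merge)→4100, (B,hash)→5600, (B,nl)→30100, (E,nl)→30300; best=2000 via (E,hash)
  {CD}: card=5000; try (D,hash)→1900, (C,merge)→3150, (D,merge)→3300, (C,hash)→4200, (C,nl_idx)→5900, (C,nl)→25100 …(+1); best=1900 via (D,hash)
  {CE}: card=2500; try (E,hash)→1900, (C,merge)→3150, (E,merge)→3300, (C,nl_idx)→3400, (C,hash)→4200, (C,nl)→25100 …(+1); best=1900 via (E,hash)
  {DE}: card=500; try (E,hash)→1600, (D,hash)→1600, (E,merge)→1700, (D,merge)→1700, (E,nl)→10100, (D,nl)→10100; best=1600 via (E,hash)
  {BCD}: card=150000; try (B,hash)→12300, (D,hash)→21000, (C,hash)→21000, (B,merge)→74900, (C,merge)→229250, (D,merge)→230400 …(+4); best=12300 via (B,hash)
  {BCE}: card=3000; try (C,hash)→6600, (C,nl_idx)→9800, (B,hash)→9800, (C,merge)→10850, (E,hash)→21000, (B,merge)→37400 …(+4); best=6600 via (C,hash)
  {BDE}: card=1500; try (D,hash)→4000, (B,hash)→7500, (D,merge)→9400, (B,merge)→9600, (E,hash)→18400, (D,nl)→62000 …(+3); best=4000 via (D,hash)
  {CDE}: card=2500; try (D,hash)→5800, (C,hash)→6100, (C,nl_idx)→8100, (E,hash)→8300, (C,merge)→8850, (D,merge)→35200 …(+4); best=5800 via (D,hash)
  {BCDE}: card=1500; try (C,hash)→9500, (D,hash)→11000, (B,hash)→13700, (C,nl_idx)→17500, (C,merge)→24250, (B,merge)→41300 …(+7); best=9500 via (C,hash)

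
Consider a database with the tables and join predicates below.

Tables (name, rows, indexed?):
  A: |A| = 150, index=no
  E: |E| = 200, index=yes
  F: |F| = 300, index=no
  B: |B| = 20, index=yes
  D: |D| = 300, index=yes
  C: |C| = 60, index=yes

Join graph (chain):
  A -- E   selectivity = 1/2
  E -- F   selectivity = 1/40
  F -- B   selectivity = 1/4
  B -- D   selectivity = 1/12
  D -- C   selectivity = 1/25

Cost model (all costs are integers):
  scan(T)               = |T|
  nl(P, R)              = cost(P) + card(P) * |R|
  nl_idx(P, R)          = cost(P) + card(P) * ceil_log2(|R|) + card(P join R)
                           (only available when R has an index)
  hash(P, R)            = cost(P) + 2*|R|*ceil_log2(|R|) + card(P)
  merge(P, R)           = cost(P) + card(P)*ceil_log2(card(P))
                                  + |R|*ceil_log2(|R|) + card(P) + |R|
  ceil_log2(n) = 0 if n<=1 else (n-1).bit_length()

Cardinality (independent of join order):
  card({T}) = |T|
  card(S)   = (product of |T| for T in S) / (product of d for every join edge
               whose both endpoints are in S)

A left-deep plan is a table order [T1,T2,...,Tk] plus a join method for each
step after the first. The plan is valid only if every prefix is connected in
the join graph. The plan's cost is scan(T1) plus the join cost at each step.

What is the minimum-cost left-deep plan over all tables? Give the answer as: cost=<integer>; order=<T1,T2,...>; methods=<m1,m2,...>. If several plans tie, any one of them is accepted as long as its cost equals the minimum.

cost=554120; order=B,D,C,F,E,A; methods=nl_idx,hash,hash,hash,hash

Selinger DP (subsets sized 1..n):
  {A}: scan cost=150, card=150
  {E}: scan cost=200, card=200
  {F}: scan cost=300, card=300
  {B}: scan cost=20, card=20
  {D}: scan cost=300, card=300
  {C}: scan cost=60, card=60
  {AE}: card=15000; try (A,hash)→2800, (E,merge)→3300, (A,merge)→3350, (E,hash)→3500, (E,nl_idx)→16350, (E,nl)→30150 …(+1); best=2800 via (A,hash)
  {EF}: card=1500; try (E,hash)→3800, (E,nl_idx)→4200, (F,merge)→5000, (E,merge)→5100, (F,hash)→5800, (F,nl)→60200 …(+1); best=3800 via (E,hash)
  {BF}: card=1500; try (B,hash)→800, (F,merge)→3140, (B,nl_idx)→3300, (B,merge)→3420, (F,hash)→5440, (F,nl)→6020 …(+1); best=800 via (B,hash)
  {BD}: card=500; try (D,nl_idx)→700, (B,hash)→800, (B,nl_idx)→2300, (D,merge)→3140, (B,merge)→3420, (D,hash)→5440 …(+2); best=700 via (D,nl_idx)
  {CD}: card=720; try (D,nl_idx)→1320, (C,hash)→1320, (C,nl_idx)→2820, (D,merge)→3480, (C,merge)→3720, (D,hash)→5520 …(+2); best=1320 via (D,nl_idx)
  {AEF}: card=112500; try (A,hash)→7700, (A,merge)→23150, (F,hash)→23200, (A,nl)→228800, (F,merge)→230800, (F,nl)→4502800; best=7700 via (A,hash)
  {BEF}: card=7500; try (E,hash)→5500, (B,hash)→5500, (B,nl_idx)→18800, (E,nl_idx)→20300, (E,merge)→20600, (B,merge)→21920 …(+2); best=5500 via (E,hash)
  {BDF}: card=37500; try (F,hash)→6600, (D,hash)→7700, (F,merge)→8700, (D,merge)→21800, (D,nl_idx)→51800, (F,nl)→150700 …(+1); best=6600 via (F,hash)
  {BCD}: card=1200; try (C,hash)→1920, (B,hash)→2240, (C,nl_idx)→4900, (C,merge)→6120, (B,nl_idx)→6120, (B,merge)→9360 …(+2); best=1920 via (C,hash)
  {ABEF}: card=562500; try (A,hash)→15400, (A,merge)→111850, (B,hash)→120400, (A,nl)→1130500, (B,nl_idx)→1132700, (B,merge)→2032820 …(+1); best=15400 via (A,hash)
  {BDEF}: card=187500; try (D,hash)→18400, (E,hash)→47300, (D,merge)→113500, (D,nl_idx)→260500, (E,nl_idx)→494100, (E,merge)→645900 …(+2); best=18400 via (D,hash)
  {BCDF}: card=90000; try (F,hash)→8520, (F,merge)→19320, (C,hash)→44820, (C,nl_idx)→321600, (F,nl)→361920, (C,merge)→644520 …(+1); best=8520 via (F,hash)
  {ABDEF}: card=14062500; try (A,hash)→208300, (D,hash)→583300, (A,merge)→3582250, (D,merge)→11830900, (D,nl_idx)→19140400, (A,nl)→28143400 …(+1); best=208300 via (A,hash)
  {BCDEF}: card=450000; try (E,hash)→101720, (C,hash)→206620, (E,nl_idx)→1178520, (C,nl_idx)→1593400, (E,merge)→1630320, (C,merge)→3581320 …(+2); best=101720 via (E,hash)
  {ABCDEF}: card=33750000; try (A,hash)→554120, (A,merge)→9103070, (C,hash)→14271520, (A,nl)→67601720, (C,nl_idx)→118333300, (C,merge)→351771220 …(+1); best=554120 via (A,hash)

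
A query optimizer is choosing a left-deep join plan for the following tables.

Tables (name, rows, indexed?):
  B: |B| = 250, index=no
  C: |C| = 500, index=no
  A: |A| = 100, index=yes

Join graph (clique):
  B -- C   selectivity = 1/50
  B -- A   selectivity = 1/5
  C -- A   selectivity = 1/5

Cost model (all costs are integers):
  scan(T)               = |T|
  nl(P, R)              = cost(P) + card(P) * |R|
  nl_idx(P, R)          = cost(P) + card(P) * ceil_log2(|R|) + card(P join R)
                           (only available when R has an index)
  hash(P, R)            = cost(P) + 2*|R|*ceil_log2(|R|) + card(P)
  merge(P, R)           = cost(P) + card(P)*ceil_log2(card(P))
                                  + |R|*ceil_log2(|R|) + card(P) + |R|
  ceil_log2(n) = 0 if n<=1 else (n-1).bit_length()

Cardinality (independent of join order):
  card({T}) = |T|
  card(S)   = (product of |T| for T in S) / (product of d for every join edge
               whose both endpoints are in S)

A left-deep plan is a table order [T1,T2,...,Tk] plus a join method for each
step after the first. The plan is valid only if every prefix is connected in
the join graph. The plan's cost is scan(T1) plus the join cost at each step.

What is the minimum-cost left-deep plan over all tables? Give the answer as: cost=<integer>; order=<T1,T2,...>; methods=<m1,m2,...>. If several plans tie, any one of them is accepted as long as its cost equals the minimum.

cost=8900; order=C,B,A; methods=hash,hash

Selinger DP (subsets sized 1..n):
  {B}: scan cost=250, card=250
  {C}: scan cost=500, card=500
  {A}: scan cost=100, card=100
  {BC}: card=2500; try (B,hash)→5000, (C,merge)→7500, (B,merge)→7750, (C,hash)→9500, (C,nl)→125250, (B,nl)→125500; best=5000 via (B,hash)
  {AB}: card=5000; try (A,hash)→1900, (B,merge)→3150, (A,merge)→3300, (B,hash)→4200, (A,nl_idx)→7000, (B,nl)→25100 …(+1); best=1900 via (A,hash)
  {AC}: card=10000; try (A,hash)→2400, (C,merge)→5900, (A,merge)→6300, (C,hash)→9200, (A,nl_idx)→14000, (C,nl)→50100 …(+1); best=2400 via (A,hash)
  {ABC}: card=10000; try (A,hash)→8900, (C,hash)→15900, (B,hash)→16400, (A,nl_idx)→32500, (A,merge)→38300, (C,merge)→76900 …(+4); best=8900 via (A,hash)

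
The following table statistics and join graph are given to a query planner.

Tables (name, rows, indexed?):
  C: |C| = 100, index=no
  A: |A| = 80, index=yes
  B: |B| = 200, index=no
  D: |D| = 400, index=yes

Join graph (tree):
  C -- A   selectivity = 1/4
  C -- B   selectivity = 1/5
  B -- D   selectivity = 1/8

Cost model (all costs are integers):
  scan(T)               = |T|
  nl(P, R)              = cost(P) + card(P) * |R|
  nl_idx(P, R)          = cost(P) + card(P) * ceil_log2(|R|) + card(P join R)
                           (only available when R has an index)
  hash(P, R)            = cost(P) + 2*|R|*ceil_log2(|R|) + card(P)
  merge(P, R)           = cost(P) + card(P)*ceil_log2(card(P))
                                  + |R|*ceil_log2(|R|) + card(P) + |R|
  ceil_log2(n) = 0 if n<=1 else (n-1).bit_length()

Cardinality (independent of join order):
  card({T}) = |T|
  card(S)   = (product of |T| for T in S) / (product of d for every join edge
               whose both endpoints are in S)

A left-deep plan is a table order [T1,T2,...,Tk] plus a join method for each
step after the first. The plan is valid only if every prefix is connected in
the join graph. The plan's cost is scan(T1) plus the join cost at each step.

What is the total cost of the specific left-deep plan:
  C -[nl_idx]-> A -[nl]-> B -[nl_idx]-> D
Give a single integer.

step 1: scan C: cost=100, card=100
step 2: join A via nl_idx
    card(P join A) = 100*80/(4) = 2000
    cost = 100 + 100*7 + 2000 = 2800
step 3: join B via nl
    card(P join B) = 2000*200/(5) = 80000
    cost = 2800 + 2000*200 = 402800
step 4: join D via nl_idx
    card(P join D) = 80000*400/(8) = 4000000
    cost = 402800 + 80000*9 + 4000000 = 5122800

5122800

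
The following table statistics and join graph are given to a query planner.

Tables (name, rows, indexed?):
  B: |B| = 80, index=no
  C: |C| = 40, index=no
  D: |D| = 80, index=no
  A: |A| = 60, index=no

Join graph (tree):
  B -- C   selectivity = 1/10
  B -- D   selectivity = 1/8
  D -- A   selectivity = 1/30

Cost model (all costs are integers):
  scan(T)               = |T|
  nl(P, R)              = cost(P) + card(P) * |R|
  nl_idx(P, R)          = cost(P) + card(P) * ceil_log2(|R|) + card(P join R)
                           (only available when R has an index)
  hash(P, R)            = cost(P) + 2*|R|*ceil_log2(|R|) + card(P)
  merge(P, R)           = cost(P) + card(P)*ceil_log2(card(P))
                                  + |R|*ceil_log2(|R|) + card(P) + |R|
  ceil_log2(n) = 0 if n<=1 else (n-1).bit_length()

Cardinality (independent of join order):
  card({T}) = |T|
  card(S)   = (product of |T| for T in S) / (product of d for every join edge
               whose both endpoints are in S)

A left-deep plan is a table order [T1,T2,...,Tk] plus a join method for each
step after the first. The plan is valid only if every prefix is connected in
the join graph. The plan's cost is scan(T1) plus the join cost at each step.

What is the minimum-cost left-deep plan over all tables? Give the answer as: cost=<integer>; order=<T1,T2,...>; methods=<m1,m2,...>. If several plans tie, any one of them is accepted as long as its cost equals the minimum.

Selinger DP (subsets sized 1..n):
  {B}: scan cost=80, card=80
  {C}: scan cost=40, card=40
  {D}: scan cost=80, card=80
  {A}: scan cost=60, card=60
  {BC}: card=320; try (C,hash)→640, (B,merge)→960, (C,merge)→1000, (B,hash)→1200, (B,nl)→3240, (C,nl)→3280; best=640 via (C,hash)
  {BD}: card=800; try (D,hash)→1280, (B,hash)→1280, (D,merge)→1360, (B,merge)→1360, (D,nl)→6480, (B,nl)→6480; best=1280 via (D,hash)
  {AD}: card=160; try (A,hash)→880, (D,merge)→1120, (A,merge)→1140, (D,hash)→1240, (D,nl)→4860, (A,nl)→4880; best=880 via (A,hash)
  {BCD}: card=3200; try (D,hash)→2080, (C,hash)→2560, (D,merge)→4480, (C,merge)→10360, (D,nl)→26240, (C,nl)→33280; best=2080 via (D,hash)
  {ABD}: card=1600; try (B,hash)→2160, (A,hash)→2800, (B,merge)→2960, (A,merge)→10500, (B,nl)→13680, (A,nl)→49280; best=2160 via (B,hash)
  {ABCD}: card=6400; try (C,hash)→4240, (A,hash)→6000, (C,merge)→21640, (A,merge)→44100, (C,nl)→66160, (A,nl)→194080; best=4240 via (C,hash)

cost=4240; order=D,A,B,C; methods=hash,hash,hash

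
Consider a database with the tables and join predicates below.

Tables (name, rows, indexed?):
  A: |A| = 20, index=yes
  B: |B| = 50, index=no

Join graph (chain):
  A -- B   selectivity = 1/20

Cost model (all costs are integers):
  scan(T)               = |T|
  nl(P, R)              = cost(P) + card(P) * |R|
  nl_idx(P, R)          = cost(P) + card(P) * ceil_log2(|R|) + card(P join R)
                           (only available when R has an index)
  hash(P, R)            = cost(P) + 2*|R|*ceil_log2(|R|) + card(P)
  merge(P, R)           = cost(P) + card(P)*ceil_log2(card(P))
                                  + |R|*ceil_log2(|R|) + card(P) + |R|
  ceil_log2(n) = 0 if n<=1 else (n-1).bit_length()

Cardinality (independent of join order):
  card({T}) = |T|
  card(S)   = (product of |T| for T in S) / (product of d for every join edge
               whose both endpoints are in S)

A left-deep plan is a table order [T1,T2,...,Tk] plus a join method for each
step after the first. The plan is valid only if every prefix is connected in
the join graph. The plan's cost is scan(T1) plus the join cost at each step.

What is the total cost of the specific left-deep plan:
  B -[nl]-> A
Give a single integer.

1050

step 1: scan B: cost=50, card=50
step 2: join A via nl
    card(P join A) = 50*20/(20) = 50
    cost = 50 + 50*20 = 1050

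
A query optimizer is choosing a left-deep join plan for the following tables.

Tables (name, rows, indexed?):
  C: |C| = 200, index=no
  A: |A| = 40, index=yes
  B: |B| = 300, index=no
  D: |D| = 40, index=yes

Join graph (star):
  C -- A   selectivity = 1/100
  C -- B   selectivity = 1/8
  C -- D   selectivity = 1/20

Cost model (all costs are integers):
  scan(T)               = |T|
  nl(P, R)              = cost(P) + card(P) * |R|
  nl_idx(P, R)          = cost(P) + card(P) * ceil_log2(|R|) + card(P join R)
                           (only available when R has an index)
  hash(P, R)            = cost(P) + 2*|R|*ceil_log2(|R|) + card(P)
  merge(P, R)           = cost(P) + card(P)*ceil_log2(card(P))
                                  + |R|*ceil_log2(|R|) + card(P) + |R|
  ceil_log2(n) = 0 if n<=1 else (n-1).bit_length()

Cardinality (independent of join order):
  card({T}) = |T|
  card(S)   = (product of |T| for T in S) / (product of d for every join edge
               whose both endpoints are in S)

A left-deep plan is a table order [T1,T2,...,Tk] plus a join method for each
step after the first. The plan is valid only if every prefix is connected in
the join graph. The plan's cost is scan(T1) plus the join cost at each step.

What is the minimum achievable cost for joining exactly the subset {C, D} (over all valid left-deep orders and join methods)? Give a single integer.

880

Selinger DP over subsets of {C,D}:
  {C}: scan cost=200, card=200
  {D}: scan cost=40, card=40
  {CD}: card=400; try (D,hash)→880, (D,nl_idx)→1800, (C,merge)→2120, (D,merge)→2280, (C,hash)→3280, (C,nl)→8040 …(+1); best=880 via (D,hash)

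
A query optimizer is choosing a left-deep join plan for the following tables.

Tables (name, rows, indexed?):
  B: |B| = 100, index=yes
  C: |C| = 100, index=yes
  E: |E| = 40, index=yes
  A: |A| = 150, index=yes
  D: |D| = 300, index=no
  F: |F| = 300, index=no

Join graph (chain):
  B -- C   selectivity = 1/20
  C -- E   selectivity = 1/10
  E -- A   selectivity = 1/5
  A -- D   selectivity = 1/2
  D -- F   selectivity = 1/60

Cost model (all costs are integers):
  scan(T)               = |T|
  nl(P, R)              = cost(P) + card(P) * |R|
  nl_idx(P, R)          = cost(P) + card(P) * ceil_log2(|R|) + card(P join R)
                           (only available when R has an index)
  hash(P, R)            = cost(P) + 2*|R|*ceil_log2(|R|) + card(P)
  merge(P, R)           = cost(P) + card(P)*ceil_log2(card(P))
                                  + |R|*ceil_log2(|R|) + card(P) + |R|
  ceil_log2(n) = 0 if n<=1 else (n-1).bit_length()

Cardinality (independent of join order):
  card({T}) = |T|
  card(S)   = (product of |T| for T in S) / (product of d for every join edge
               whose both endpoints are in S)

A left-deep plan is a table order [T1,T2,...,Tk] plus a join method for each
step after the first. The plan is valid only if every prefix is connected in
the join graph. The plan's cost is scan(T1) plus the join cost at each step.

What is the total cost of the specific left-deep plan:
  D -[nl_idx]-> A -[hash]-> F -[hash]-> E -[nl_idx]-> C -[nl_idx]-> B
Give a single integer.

step 1: scan D: cost=300, card=300
step 2: join A via nl_idx
    card(P join A) = 300*150/(2) = 22500
    cost = 300 + 300*8 + 22500 = 25200
step 3: join F via hash
    card(P join F) = 22500*300/(60) = 112500
    cost = 25200 + 2*300*9 + 22500 = 53100
step 4: join E via hash
    card(P join E) = 112500*40/(5) = 900000
    cost = 53100 + 2*40*6 + 112500 = 166080
step 5: join C via nl_idx
    card(P join C) = 900000*100/(10) = 9000000
    cost = 166080 + 900000*7 + 9000000 = 15466080
step 6: join B via nl_idx
    card(P join B) = 9000000*100/(20) = 45000000
    cost = 15466080 + 9000000*7 + 45000000 = 123466080

123466080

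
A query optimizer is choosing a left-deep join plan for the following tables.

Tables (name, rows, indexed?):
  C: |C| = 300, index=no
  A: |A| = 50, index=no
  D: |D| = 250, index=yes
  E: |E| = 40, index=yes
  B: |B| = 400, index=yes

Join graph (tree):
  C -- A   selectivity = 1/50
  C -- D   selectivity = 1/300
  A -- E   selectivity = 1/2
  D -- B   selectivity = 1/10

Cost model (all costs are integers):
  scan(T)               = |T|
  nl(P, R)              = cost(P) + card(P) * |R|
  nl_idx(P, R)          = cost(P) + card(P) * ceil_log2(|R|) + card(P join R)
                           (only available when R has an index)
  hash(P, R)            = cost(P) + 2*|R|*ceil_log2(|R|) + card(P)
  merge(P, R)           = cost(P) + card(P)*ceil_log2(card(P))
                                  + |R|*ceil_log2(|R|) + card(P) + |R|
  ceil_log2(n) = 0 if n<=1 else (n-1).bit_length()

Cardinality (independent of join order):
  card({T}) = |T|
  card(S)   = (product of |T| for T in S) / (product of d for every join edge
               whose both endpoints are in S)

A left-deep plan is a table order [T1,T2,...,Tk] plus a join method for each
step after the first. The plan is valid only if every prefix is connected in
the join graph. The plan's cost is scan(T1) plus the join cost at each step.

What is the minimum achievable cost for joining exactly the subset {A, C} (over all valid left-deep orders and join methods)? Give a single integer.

Selinger DP over subsets of {A,C}:
  {C}: scan cost=300, card=300
  {A}: scan cost=50, card=50
  {AC}: card=300; try (A,hash)→1200, (C,merge)→3400, (A,merge)→3650, (C,hash)→5500, (C,nl)→15050, (A,nl)→15300; best=1200 via (A,hash)

1200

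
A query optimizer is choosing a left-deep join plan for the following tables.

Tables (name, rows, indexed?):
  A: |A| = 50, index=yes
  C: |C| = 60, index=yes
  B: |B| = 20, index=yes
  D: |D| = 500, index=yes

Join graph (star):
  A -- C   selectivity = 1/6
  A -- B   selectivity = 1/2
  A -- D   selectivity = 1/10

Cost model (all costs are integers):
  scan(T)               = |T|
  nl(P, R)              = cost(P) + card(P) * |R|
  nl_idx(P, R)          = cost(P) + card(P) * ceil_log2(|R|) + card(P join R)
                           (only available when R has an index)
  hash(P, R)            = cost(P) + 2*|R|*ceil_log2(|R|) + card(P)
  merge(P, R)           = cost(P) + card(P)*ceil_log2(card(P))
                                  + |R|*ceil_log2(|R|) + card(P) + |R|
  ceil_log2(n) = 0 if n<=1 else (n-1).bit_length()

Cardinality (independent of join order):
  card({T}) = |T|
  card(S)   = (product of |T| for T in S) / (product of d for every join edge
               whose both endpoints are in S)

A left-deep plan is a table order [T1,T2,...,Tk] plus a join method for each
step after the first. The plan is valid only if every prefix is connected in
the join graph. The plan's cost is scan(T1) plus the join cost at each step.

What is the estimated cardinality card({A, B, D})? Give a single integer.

25000

Tables in S: A(50), B(20), D(500)
Edges inside S: A-B(d=2), A-D(d=10)
numerator = 50 * 20 * 500 = 500000
denominator = 2 * 10 = 20
card(S) = 500000 / 20 = 25000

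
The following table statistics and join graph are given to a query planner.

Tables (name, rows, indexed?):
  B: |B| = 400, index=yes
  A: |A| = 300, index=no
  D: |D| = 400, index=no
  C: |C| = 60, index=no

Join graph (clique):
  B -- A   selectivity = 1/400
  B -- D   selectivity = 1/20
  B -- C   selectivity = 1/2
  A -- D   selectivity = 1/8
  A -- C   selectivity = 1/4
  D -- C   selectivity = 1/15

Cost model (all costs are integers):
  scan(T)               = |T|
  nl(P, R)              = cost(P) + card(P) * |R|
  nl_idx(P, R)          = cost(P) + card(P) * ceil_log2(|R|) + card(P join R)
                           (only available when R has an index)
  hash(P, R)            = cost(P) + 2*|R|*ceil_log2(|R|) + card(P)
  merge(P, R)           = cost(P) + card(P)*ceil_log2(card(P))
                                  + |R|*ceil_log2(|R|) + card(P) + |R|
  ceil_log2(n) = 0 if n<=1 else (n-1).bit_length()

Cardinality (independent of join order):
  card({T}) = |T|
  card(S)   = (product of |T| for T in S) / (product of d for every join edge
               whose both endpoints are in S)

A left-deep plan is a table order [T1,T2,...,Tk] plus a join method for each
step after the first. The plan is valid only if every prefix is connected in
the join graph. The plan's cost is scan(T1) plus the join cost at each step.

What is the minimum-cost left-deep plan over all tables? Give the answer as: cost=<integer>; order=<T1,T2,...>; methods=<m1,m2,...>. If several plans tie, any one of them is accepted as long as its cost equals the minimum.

cost=11770; order=A,B,D,C; methods=nl_idx,merge,hash

Selinger DP (subsets sized 1..n):
  {B}: scan cost=400, card=400
  {A}: scan cost=300, card=300
  {D}: scan cost=400, card=400
  {C}: scan cost=60, card=60
  {AB}: card=300; try (B,nl_idx)→3300, (A,hash)→6200, (B,merge)→7300, (A,merge)→7400, (B,hash)→7800, (B,nl)→120300 …(+1); best=3300 via (B,nl_idx)
  {BD}: card=8000; try (D,hash)→8000, (B,hash)→8000, (D,merge)→8400, (B,merge)→8400, (B,nl_idx)→12000, (D,nl)→160400 …(+1); best=8000 via (D,hash)
  {BC}: card=12000; try (C,hash)→1520, (B,merge)→4480, (C,merge)→4820, (B,hash)→7320, (B,nl_idx)→12600, (B,nl)→24060 …(+1); best=1520 via (C,hash)
  {AD}: card=15000; try (A,hash)→6200, (D,merge)→7300, (A,merge)→7400, (D,hash)→7800, (D,nl)→120300, (A,nl)→120400; best=6200 via (A,hash)
  {AC}: card=4500; try (C,hash)→1320, (A,merge)→3480, (C,merge)→3720, (A,hash)→5520, (A,nl)→18060, (C,nl)→18300; best=1320 via (C,hash)
  {CD}: card=1600; try (C,hash)→1520, (D,merge)→4480, (C,merge)→4820, (D,hash)→7320, (D,nl)→24060, (C,nl)→24400; best=1520 via (C,hash)
  {ABD}: card=750; try (D,merge)→10300, (D,hash)→10800, (A,hash)→21400, (B,hash)→28400, (A,merge)→123000, (D,nl)→123300 …(+4); best=10300 via (D,merge)
  {ABC}: card=2250; try (C,hash)→4320, (C,merge)→6720, (B,hash)→13020, (A,hash)→18920, (C,nl)→21300, (B,nl_idx)→44070 …(+4); best=4320 via (C,hash)
  {BCD}: card=16000; try (B,hash)→10320, (C,hash)→16720, (D,hash)→20720, (B,merge)→24720, (B,nl_idx)→31920, (C,merge)→120420 …(+4); best=10320 via (B,hash)
  {ACD}: card=15000; try (A,hash)→8520, (D,hash)→13020, (C,hash)→21920, (A,merge)→23720, (D,merge)→68320, (C,merge)→231620 …(+3); best=8520 via (A,hash)
  {ABCD}: card=375; try (C,hash)→11770, (D,hash)→13770, (C,merge)→18970, (B,hash)→30720, (A,hash)→31720, (D,merge)→37570 …(+7); best=11770 via (C,hash)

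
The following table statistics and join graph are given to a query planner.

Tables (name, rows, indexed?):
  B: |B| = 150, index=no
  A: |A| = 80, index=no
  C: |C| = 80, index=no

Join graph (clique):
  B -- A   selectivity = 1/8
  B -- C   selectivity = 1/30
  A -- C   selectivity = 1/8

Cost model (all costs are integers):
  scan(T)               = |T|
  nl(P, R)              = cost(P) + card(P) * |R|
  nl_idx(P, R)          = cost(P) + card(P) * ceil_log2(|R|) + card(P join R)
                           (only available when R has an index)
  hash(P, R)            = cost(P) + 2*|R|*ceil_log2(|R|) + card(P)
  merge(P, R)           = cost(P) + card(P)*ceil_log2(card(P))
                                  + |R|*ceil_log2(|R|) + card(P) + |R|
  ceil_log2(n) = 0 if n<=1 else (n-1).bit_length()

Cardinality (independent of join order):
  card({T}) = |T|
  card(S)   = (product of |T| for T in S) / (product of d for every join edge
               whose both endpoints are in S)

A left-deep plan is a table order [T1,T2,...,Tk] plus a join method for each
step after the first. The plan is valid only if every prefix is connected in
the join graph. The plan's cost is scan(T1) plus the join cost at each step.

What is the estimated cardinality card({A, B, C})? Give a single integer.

Tables in S: A(80), B(150), C(80)
Edges inside S: B-A(d=8), B-C(d=30), A-C(d=8)
numerator = 80 * 150 * 80 = 960000
denominator = 8 * 30 * 8 = 1920
card(S) = 960000 / 1920 = 500

500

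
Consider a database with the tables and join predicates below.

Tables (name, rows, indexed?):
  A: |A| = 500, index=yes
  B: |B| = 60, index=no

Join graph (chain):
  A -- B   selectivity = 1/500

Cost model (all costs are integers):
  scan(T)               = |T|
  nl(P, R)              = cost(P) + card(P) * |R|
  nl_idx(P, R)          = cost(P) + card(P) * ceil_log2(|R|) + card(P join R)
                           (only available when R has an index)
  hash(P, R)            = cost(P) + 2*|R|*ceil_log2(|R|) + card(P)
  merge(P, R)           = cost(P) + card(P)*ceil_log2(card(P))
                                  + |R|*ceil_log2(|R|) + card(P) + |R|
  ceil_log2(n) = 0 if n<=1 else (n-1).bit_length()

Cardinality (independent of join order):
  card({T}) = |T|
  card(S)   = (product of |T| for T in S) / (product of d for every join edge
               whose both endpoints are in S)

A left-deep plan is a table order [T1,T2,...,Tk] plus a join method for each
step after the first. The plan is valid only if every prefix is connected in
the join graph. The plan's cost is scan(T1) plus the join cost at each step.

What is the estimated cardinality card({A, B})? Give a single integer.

Tables in S: A(500), B(60)
Edges inside S: A-B(d=500)
numerator = 500 * 60 = 30000
denominator = 500 = 500
card(S) = 30000 / 500 = 60

60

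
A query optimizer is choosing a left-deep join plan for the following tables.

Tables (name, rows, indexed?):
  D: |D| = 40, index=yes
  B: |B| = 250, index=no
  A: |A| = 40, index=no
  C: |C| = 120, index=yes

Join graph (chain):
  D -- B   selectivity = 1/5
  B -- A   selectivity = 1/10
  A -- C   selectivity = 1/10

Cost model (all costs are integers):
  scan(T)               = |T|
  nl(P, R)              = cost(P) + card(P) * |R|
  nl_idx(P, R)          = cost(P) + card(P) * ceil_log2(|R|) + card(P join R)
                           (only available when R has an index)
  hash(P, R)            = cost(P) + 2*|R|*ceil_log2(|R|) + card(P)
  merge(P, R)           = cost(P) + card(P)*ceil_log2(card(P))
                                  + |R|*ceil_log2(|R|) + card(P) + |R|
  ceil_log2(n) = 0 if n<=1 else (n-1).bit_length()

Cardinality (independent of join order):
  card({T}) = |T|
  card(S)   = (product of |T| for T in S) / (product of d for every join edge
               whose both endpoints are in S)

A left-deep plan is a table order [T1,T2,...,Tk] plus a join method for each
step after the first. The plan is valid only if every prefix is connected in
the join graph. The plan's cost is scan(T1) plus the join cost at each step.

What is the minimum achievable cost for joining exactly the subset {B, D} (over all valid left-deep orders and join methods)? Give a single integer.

980

Selinger DP over subsets of {B,D}:
  {D}: scan cost=40, card=40
  {B}: scan cost=250, card=250
  {BD}: card=2000; try (D,hash)→980, (B,merge)→2570, (D,merge)→2780, (D,nl_idx)→3750, (B,hash)→4080, (B,nl)→10040 …(+1); best=980 via (D,hash)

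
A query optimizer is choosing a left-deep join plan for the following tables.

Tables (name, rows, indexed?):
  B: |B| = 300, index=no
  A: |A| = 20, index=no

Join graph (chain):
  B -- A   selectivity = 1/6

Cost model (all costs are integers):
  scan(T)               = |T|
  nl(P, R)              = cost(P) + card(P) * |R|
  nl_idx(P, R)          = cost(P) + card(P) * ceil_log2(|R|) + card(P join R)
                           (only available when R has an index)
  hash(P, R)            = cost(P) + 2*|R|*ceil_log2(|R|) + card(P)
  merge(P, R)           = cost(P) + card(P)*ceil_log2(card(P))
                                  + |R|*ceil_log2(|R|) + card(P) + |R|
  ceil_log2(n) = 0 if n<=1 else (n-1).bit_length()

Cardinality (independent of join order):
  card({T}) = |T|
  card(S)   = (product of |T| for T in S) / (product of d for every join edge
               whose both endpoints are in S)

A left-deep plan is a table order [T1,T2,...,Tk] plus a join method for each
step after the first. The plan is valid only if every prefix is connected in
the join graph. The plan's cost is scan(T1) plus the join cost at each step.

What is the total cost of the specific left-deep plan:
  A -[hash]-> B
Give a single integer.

step 1: scan A: cost=20, card=20
step 2: join B via hash
    card(P join B) = 20*300/(6) = 1000
    cost = 20 + 2*300*9 + 20 = 5440

5440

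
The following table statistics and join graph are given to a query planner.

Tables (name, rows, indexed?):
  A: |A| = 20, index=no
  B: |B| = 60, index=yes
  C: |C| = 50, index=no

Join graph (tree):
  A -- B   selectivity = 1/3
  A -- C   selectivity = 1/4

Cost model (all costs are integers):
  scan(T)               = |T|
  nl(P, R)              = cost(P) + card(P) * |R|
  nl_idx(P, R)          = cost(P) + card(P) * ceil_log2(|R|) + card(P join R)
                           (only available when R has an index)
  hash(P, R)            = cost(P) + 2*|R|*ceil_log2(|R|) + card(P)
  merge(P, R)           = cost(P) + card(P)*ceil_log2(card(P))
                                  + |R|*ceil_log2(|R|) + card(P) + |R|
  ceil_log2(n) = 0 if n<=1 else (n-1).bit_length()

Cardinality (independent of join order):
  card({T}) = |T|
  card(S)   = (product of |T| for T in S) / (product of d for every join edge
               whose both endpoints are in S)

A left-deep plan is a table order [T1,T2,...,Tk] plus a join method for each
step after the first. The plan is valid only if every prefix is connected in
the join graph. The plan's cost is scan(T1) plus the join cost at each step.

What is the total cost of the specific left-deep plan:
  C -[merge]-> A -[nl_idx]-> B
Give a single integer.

step 1: scan C: cost=50, card=50
step 2: join A via merge
    card(P join A) = 50*20/(4) = 250
    cost = 50 + 50*6 + 20*5 + 50 + 20 = 520
step 3: join B via nl_idx
    card(P join B) = 250*60/(3) = 5000
    cost = 520 + 250*6 + 5000 = 7020

7020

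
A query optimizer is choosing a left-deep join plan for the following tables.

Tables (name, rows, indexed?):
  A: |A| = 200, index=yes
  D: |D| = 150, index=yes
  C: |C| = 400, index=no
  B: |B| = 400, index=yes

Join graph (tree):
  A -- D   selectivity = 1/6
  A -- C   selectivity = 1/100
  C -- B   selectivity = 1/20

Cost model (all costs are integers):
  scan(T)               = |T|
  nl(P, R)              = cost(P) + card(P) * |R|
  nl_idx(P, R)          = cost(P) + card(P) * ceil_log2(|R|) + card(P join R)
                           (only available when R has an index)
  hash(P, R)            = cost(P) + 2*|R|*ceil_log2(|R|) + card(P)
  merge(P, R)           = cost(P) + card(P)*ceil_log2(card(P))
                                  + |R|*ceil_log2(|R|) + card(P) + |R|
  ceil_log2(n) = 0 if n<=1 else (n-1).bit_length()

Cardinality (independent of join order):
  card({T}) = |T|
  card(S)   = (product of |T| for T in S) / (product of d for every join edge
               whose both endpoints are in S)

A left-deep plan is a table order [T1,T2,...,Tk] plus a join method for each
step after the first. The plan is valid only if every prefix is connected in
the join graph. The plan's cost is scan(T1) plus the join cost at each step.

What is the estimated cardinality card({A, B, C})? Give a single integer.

Tables in S: A(200), B(400), C(400)
Edges inside S: A-C(d=100), C-B(d=20)
numerator = 200 * 400 * 400 = 32000000
denominator = 100 * 20 = 2000
card(S) = 32000000 / 2000 = 16000

16000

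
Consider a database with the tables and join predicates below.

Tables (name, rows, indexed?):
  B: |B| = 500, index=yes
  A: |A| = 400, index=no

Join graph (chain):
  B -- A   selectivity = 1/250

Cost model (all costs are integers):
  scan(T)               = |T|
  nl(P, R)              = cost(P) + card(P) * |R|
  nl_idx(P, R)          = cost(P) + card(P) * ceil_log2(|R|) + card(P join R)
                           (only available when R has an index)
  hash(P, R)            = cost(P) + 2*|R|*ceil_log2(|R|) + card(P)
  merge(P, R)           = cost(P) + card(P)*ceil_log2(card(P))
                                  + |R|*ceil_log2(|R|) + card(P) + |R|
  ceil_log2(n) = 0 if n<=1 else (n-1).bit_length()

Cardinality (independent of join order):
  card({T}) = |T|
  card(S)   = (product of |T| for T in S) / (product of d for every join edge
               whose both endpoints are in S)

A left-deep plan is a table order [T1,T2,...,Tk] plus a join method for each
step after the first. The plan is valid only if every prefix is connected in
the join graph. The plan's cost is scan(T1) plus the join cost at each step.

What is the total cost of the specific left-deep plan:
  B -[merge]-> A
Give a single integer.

step 1: scan B: cost=500, card=500
step 2: join A via merge
    card(P join A) = 500*400/(250) = 800
    cost = 500 + 500*9 + 400*9 + 500 + 400 = 9500

9500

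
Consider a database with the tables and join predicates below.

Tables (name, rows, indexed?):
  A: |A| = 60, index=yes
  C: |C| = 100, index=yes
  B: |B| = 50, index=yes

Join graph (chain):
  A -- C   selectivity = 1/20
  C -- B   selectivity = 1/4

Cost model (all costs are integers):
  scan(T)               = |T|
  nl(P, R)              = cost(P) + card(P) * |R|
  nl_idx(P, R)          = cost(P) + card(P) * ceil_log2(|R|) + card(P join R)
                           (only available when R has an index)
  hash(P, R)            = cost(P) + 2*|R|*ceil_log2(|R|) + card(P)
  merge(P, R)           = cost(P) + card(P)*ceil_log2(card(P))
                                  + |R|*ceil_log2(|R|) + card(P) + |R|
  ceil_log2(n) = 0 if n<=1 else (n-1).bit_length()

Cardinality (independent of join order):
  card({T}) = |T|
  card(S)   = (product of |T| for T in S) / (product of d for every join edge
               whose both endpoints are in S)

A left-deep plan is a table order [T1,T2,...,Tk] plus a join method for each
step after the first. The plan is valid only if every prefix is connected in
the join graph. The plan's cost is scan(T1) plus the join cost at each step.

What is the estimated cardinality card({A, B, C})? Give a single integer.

Tables in S: A(60), B(50), C(100)
Edges inside S: A-C(d=20), C-B(d=4)
numerator = 60 * 50 * 100 = 300000
denominator = 20 * 4 = 80
card(S) = 300000 / 80 = 3750

3750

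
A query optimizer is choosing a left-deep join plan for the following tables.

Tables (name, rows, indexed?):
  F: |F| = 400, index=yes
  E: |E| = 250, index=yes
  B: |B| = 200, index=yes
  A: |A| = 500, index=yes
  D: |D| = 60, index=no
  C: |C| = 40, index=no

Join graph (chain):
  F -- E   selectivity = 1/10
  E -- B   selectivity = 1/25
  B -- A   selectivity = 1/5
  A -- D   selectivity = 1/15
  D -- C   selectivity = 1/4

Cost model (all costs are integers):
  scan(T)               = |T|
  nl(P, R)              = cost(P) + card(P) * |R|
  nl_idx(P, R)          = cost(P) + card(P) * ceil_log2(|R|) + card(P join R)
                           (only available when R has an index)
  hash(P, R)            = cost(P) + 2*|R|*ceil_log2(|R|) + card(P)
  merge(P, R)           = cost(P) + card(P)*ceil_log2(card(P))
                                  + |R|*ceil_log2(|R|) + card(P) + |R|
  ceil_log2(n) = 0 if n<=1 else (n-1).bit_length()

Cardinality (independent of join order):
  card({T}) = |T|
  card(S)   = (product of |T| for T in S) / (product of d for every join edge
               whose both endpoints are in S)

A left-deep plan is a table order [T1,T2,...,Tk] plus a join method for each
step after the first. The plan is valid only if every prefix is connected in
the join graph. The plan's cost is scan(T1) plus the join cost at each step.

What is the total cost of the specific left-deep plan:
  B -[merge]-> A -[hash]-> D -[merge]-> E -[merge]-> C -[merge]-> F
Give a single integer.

210274250

step 1: scan B: cost=200, card=200
step 2: join A via merge
    card(P join A) = 200*500/(5) = 20000
    cost = 200 + 200*8 + 500*9 + 200 + 500 = 7000
step 3: join D via hash
    card(P join D) = 20000*60/(15) = 80000
    cost = 7000 + 2*60*6 + 20000 = 27720
step 4: join E via merge
    card(P join E) = 80000*250/(25) = 800000
    cost = 27720 + 80000*17 + 250*8 + 80000 + 250 = 1469970
step 5: join C via merge
    card(P join C) = 800000*40/(4) = 8000000
    cost = 1469970 + 800000*20 + 40*6 + 800000 + 40 = 18270250
step 6: join F via merge
    card(P join F) = 8000000*400/(10) = 320000000
    cost = 18270250 + 8000000*23 + 400*9 + 8000000 + 400 = 210274250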